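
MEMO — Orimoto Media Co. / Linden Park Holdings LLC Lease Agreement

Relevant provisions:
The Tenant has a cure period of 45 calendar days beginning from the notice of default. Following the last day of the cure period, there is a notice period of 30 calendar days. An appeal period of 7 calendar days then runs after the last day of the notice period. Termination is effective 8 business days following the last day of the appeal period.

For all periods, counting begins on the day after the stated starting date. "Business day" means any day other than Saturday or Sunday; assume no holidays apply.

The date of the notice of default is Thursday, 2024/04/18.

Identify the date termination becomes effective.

2024/07/19

Adding 45 calendar days to 2024/04/18 gives 2024/06/02, which is the last day of the cure period.
The last day of the notice period: 30 calendar days after 2024/06/02 is 2024/07/02.
The last day of the appeal period: 7 calendar days after 2024/07/02 is 2024/07/09.
From Tuesday, 2024/07/09, 8 business days (Jul 10, Jul 11, Jul 12, Jul 15, Jul 16, Jul 17, Jul 18, Jul 19, skipping weekends) brings us to Friday, 2024/07/19, which is the date termination becomes effective.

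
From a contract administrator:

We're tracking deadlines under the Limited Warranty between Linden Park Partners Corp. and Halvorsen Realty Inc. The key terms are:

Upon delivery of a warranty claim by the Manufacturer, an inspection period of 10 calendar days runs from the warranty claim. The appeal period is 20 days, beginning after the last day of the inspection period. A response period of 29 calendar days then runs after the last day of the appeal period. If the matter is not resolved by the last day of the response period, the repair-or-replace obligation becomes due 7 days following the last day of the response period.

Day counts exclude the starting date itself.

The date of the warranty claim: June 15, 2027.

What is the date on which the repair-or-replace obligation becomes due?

August 20, 2027

Adding 10 calendar days to June 15, 2027 gives June 25, 2027, which is the last day of the inspection period.
The last day of the appeal period: 20 calendar days after June 25, 2027 is July 15, 2027.
Adding 29 calendar days to July 15, 2027 gives August 13, 2027, which is the last day of the response period.
The date on which the repair-or-replace obligation becomes due: August 13, 2027 + 7 days = August 20, 2027.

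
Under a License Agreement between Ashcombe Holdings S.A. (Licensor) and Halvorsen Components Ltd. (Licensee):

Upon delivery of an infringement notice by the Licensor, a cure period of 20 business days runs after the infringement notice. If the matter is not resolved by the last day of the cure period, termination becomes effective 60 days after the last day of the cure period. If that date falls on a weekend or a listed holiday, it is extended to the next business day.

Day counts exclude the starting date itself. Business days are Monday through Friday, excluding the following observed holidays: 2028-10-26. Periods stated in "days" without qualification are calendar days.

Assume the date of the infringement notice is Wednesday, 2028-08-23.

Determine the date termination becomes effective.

The last day of the cure period: counting 20 business days from Wednesday, 2028-08-23 (Aug 24, Aug 25, Aug 28, Aug 29, …, Sep 18, Sep 19, Sep 20, skipping weekends) reaches Wednesday, 2028-09-20.
The date termination becomes effective: 60 calendar days after 2028-09-20 is 2028-11-19. That falls on a Sunday, so it rolls to the next business day, Monday, 2028-11-20.

2028-11-20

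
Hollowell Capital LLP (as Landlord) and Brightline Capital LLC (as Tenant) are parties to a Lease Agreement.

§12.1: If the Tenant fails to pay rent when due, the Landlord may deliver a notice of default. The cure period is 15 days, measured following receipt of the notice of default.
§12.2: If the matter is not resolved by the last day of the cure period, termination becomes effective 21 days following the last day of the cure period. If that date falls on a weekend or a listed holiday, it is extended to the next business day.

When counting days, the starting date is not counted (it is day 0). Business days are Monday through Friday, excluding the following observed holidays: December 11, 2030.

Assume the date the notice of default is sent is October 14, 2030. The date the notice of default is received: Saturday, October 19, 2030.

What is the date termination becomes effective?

November 25, 2030

Adding 15 calendar days to October 19, 2030 gives November 3, 2030, which is the last day of the cure period.
The date termination becomes effective: November 3, 2030 + 21 days = November 24, 2030. That falls on a Sunday, so it rolls to the next business day, Monday, November 25, 2030.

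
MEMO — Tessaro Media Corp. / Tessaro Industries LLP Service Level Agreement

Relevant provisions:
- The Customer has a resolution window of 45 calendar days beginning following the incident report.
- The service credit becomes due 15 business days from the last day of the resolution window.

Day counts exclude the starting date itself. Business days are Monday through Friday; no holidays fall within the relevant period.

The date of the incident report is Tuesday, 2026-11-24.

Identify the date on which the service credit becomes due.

2027-01-29

Adding 45 calendar days to 2026-11-24 gives 2027-01-08, which is the last day of the resolution window.
From Friday, 2027-01-08, 15 business days (Jan 11, Jan 12, Jan 13, Jan 14, …, Jan 27, Jan 28, Jan 29, skipping weekends) brings us to Friday, 2027-01-29, which is the date on which the service credit becomes due.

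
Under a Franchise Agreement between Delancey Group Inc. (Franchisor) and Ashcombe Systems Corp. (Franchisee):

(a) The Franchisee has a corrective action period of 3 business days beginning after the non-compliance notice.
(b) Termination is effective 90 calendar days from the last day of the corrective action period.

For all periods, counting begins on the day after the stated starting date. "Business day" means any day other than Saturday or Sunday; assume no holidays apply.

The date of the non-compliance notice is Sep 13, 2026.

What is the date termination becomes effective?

Dec 15, 2026

The last day of the corrective action period: 3 business days after Sunday, Sep 13, 2026, skipping weekends — Sep 14, Sep 15, Sep 16 — lands on Wednesday, Sep 16, 2026.
The date termination becomes effective: 90 calendar days after Sep 16, 2026 is Dec 15, 2026.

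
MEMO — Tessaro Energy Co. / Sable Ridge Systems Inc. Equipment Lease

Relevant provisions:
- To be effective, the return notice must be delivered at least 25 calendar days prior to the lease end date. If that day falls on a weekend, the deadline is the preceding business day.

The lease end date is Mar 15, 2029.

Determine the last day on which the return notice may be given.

Feb 16, 2029

Counting back 25 calendar days from Mar 15, 2029 gives Feb 18, 2029. That is a Sunday, so the deadline moves back to Friday, Feb 16, 2029.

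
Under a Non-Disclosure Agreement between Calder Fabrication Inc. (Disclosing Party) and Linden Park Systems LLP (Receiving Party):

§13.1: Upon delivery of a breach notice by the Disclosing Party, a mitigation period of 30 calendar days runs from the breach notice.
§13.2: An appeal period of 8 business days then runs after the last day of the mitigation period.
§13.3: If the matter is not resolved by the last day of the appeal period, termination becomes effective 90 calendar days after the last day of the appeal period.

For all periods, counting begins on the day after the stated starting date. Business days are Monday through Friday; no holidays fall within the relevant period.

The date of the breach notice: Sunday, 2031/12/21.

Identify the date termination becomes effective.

2032/04/29

Adding 30 calendar days to 2031/12/21 gives 2032/01/20, which is the last day of the mitigation period.
The last day of the appeal period: counting 8 business days from Tuesday, 2032/01/20 (Jan 21, Jan 22, Jan 23, Jan 26, Jan 27, Jan 28, Jan 29, Jan 30, skipping weekends) reaches Friday, 2032/01/30.
The date termination becomes effective: 2032/01/30 + 90 days = 2032/04/29.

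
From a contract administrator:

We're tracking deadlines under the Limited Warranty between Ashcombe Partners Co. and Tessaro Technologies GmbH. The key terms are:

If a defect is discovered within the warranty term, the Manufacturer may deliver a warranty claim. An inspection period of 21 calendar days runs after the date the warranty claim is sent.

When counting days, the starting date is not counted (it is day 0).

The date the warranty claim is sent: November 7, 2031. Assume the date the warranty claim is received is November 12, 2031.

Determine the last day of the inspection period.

Adding 21 calendar days to November 7, 2031 gives November 28, 2031, which is the last day of the inspection period.

November 28, 2031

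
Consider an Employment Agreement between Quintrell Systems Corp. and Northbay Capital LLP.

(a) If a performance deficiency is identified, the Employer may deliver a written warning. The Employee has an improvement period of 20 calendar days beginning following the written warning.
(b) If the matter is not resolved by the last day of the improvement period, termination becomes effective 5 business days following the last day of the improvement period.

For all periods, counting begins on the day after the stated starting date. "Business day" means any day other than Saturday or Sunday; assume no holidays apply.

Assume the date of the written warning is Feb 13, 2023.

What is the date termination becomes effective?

Mar 10, 2023

Adding 20 calendar days to Feb 13, 2023 gives Mar 5, 2023, which is the last day of the improvement period.
From Sunday, Mar 5, 2023, 5 business days (Mar 6, Mar 7, Mar 8, Mar 9, Mar 10, skipping weekends) brings us to Friday, Mar 10, 2023, which is the date termination becomes effective.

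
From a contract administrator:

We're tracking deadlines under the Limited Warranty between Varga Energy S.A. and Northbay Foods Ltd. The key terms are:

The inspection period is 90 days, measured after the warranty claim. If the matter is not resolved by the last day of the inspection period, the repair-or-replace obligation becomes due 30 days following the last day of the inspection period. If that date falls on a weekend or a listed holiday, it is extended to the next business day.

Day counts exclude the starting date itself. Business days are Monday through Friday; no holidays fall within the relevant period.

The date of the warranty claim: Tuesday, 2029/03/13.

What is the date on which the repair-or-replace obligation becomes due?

Adding 90 calendar days to 2029/03/13 gives 2029/06/11, which is the last day of the inspection period.
The date on which the repair-or-replace obligation becomes due: 30 calendar days after 2029/06/11 is 2029/07/11. 2029/07/11 is a Wednesday, so no roll-forward applies.

2029/07/11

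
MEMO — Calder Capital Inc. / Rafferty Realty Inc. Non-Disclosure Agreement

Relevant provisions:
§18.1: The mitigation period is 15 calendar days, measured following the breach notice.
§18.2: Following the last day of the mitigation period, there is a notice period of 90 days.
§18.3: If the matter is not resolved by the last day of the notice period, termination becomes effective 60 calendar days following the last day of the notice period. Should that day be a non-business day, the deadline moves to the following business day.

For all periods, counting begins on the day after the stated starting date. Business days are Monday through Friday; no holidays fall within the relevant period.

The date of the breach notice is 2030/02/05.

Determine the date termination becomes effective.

Adding 15 calendar days to 2030/02/05 gives 2030/02/20, which is the last day of the mitigation period.
The last day of the notice period: 90 calendar days after 2030/02/20 is 2030/05/21.
The date termination becomes effective: 60 calendar days after 2030/05/21 is 2030/07/20. That falls on a Saturday, so it rolls to the next business day, Monday, 2030/07/22.

2030/07/22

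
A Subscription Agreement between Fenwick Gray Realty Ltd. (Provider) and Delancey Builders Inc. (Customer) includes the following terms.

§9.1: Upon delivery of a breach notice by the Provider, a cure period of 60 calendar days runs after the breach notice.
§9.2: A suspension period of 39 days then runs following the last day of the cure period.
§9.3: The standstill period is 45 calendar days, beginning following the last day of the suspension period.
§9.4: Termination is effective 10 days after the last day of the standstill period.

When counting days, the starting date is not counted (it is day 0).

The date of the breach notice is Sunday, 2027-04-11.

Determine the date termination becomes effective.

The last day of the cure period: 60 calendar days after 2027-04-11 is 2027-06-10.
The last day of the suspension period: 2027-06-10 + 39 days = 2027-07-19.
The last day of the standstill period: 2027-07-19 + 45 days = 2027-09-02.
Adding 10 calendar days to 2027-09-02 gives 2027-09-12, which is the date termination becomes effective.

2027-09-12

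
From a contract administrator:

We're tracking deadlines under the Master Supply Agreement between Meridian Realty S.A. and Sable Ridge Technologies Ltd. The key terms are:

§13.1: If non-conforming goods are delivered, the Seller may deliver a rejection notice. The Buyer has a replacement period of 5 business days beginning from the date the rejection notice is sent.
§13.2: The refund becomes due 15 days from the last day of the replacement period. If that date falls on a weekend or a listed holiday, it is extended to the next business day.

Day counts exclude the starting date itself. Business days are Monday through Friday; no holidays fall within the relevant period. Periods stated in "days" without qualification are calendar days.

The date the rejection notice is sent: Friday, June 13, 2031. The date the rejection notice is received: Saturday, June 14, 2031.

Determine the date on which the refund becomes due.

The last day of the replacement period: 5 business days after Friday, June 13, 2031, skipping weekends — Jun 16, Jun 17, Jun 18, Jun 19, Jun 20 — lands on Friday, June 20, 2031.
The date on which the refund becomes due: 15 calendar days after June 20, 2031 is July 5, 2031. That falls on a Saturday, so it rolls to the next business day, Monday, July 7, 2031.

July 7, 2031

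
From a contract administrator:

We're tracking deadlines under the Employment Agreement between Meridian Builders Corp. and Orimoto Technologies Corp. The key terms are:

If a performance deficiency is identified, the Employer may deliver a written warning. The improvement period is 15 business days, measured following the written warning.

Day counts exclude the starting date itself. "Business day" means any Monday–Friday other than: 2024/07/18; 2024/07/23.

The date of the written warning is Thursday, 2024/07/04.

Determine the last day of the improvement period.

The last day of the improvement period: counting 15 business days from Thursday, 2024/07/04 (Jul 5, Jul 8, Jul 9, Jul 10, …, Jul 25, Jul 26, Jul 29, skipping weekends and the listed holidays on Jul 18, Jul 23) reaches Monday, 2024/07/29.

2024/07/29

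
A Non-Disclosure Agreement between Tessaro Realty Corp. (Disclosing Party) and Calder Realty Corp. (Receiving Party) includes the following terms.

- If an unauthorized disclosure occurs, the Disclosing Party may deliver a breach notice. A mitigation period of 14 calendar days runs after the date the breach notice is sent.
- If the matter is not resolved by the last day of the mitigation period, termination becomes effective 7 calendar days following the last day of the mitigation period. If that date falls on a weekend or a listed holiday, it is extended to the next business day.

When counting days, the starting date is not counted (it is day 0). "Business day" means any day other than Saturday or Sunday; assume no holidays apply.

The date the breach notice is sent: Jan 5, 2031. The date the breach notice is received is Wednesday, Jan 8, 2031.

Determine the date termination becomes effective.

Jan 27, 2031

The last day of the mitigation period: Jan 5, 2031 + 14 days = Jan 19, 2031.
The date termination becomes effective: Jan 19, 2031 + 7 days = Jan 26, 2031. That falls on a Sunday, so it rolls to the next business day, Monday, Jan 27, 2031.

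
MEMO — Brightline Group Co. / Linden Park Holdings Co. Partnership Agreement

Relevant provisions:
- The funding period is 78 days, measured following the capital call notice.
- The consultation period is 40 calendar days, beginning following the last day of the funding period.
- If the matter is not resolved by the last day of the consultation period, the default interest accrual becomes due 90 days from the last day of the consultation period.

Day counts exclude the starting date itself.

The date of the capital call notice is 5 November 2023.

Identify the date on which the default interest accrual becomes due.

31 May 2024

Adding 78 calendar days to 5 November 2023 gives 22 January 2024, which is the last day of the funding period.
The last day of the consultation period: 22 January 2024 + 40 days = 2 March 2024.
The date on which the default interest accrual becomes due: 90 calendar days after 2 March 2024 is 31 May 2024.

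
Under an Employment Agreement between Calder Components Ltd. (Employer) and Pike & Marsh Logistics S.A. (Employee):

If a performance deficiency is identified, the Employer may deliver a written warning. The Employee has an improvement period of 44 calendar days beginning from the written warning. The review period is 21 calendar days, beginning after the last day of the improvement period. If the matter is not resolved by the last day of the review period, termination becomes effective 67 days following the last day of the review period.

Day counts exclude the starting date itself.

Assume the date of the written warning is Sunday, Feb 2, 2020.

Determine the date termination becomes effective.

Jun 13, 2020

Adding 44 calendar days to Feb 2, 2020 gives Mar 17, 2020, which is the last day of the improvement period.
Adding 21 calendar days to Mar 17, 2020 gives Apr 7, 2020, which is the last day of the review period.
Adding 67 calendar days to Apr 7, 2020 gives Jun 13, 2020, which is the date termination becomes effective.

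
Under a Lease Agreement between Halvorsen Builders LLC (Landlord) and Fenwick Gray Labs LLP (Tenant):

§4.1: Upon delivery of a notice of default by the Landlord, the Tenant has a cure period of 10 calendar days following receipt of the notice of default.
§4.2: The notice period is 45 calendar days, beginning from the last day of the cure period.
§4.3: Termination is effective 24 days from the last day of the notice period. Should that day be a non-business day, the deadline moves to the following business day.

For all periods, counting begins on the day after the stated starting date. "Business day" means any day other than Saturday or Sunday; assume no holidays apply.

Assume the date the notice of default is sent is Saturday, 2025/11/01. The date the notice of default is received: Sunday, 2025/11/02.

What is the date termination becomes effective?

The last day of the cure period: 10 calendar days after 2025/11/02 is 2025/11/12.
Adding 45 calendar days to 2025/11/12 gives 2025/12/27, which is the last day of the notice period.
The date termination becomes effective: 2025/12/27 + 24 days = 2026/01/20. 2026/01/20 is a Tuesday, so no roll-forward applies.

2026/01/20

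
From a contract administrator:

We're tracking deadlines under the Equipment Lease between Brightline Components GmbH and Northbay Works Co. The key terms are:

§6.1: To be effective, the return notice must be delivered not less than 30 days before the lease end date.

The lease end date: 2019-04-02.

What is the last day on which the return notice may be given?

2019-04-02 minus 30 days is 2019-03-03.

2019-03-03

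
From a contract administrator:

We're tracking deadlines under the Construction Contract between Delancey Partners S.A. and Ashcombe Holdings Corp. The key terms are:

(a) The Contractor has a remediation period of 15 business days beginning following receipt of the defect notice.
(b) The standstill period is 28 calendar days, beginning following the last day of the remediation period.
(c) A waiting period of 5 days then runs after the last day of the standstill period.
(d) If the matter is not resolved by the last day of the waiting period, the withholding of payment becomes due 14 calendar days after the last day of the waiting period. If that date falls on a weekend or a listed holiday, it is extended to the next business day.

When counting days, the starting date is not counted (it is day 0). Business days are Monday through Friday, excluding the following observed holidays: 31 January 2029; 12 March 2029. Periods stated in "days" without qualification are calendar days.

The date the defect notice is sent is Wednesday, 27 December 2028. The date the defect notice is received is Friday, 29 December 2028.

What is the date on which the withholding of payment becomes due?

7 March 2029

The last day of the remediation period: counting 15 business days from Friday, 29 December 2028 (Jan 1, Jan 2, Jan 3, Jan 4, …, Jan 17, Jan 18, Jan 19, skipping weekends) reaches Friday, 19 January 2029.
The last day of the standstill period: 19 January 2029 + 28 days = 16 February 2029.
The last day of the waiting period: 5 calendar days after 16 February 2029 is 21 February 2029.
Adding 14 calendar days to 21 February 2029 gives 7 March 2029, which is the date on which the withholding of payment becomes due. 7 March 2029 is a Wednesday and is not a listed holiday, so no roll-forward applies.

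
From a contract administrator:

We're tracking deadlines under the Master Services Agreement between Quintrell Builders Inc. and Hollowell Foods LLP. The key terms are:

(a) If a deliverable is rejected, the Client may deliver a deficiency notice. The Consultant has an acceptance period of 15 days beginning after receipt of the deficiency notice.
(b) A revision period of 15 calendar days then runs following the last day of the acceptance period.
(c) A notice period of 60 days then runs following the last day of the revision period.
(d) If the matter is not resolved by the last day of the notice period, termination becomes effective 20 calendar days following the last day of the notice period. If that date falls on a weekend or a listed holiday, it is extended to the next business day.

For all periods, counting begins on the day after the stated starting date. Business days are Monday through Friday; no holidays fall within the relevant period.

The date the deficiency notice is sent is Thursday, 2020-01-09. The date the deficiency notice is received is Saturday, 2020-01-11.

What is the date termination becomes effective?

2020-04-30

Adding 15 calendar days to 2020-01-11 gives 2020-01-26, which is the last day of the acceptance period.
Adding 15 calendar days to 2020-01-26 gives 2020-02-10, which is the last day of the revision period.
The last day of the notice period: 60 calendar days after 2020-02-10 is 2020-04-10.
The date termination becomes effective: 20 calendar days after 2020-04-10 is 2020-04-30. 2020-04-30 is a Thursday, so no roll-forward applies.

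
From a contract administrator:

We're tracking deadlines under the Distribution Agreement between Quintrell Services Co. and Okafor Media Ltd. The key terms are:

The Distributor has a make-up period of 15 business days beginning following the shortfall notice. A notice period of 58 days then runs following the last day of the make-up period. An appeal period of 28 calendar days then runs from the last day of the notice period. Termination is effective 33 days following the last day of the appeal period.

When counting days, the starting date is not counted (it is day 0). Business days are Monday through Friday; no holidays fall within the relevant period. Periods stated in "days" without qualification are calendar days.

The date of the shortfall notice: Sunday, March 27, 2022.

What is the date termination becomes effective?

From Sunday, March 27, 2022, 15 business days (Mar 28, Mar 29, Mar 30, Mar 31, …, Apr 13, Apr 14, Apr 15, skipping weekends) brings us to Friday, April 15, 2022, which is the last day of the make-up period.
The last day of the notice period: 58 calendar days after April 15, 2022 is June 12, 2022.
Adding 28 calendar days to June 12, 2022 gives July 10, 2022, which is the last day of the appeal period.
The date termination becomes effective: July 10, 2022 + 33 days = August 12, 2022.

August 12, 2022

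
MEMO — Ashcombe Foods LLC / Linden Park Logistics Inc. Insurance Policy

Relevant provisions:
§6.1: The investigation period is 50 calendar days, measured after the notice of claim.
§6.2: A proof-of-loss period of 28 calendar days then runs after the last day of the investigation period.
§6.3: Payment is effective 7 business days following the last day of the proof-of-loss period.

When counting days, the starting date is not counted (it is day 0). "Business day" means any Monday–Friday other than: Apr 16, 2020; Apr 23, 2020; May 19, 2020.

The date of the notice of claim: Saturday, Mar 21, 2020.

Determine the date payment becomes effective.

Jun 16, 2020

The last day of the investigation period: 50 calendar days after Mar 21, 2020 is May 10, 2020.
Adding 28 calendar days to May 10, 2020 gives Jun 7, 2020, which is the last day of the proof-of-loss period.
The date payment becomes effective: counting 7 business days from Sunday, Jun 7, 2020 (Jun 8, Jun 9, Jun 10, Jun 11, Jun 12, Jun 15, Jun 16, skipping weekends) reaches Tuesday, Jun 16, 2020.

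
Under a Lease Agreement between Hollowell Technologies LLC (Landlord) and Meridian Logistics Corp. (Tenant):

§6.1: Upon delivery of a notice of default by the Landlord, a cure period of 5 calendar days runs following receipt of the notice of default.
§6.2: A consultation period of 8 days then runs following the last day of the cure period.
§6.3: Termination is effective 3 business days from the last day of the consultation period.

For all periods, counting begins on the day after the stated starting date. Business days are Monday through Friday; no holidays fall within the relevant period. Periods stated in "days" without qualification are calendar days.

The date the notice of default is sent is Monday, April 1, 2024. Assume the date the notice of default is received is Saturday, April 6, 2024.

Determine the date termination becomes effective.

Adding 5 calendar days to April 6, 2024 gives April 11, 2024, which is the last day of the cure period.
The last day of the consultation period: April 11, 2024 + 8 days = April 19, 2024.
The date termination becomes effective: 3 business days after Friday, April 19, 2024, skipping weekends — Apr 22, Apr 23, Apr 24 — lands on Wednesday, April 24, 2024.

April 24, 2024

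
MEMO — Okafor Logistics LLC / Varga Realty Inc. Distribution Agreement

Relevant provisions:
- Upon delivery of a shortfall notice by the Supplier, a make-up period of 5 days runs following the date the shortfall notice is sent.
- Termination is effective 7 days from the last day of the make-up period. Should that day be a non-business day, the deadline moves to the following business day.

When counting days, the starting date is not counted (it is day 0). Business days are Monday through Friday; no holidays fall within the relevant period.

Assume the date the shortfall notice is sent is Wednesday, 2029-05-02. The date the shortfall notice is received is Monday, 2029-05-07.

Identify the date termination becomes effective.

The last day of the make-up period: 2029-05-02 + 5 days = 2029-05-07.
Adding 7 calendar days to 2029-05-07 gives 2029-05-14, which is the date termination becomes effective. 2029-05-14 is a Monday, so no roll-forward applies.

2029-05-14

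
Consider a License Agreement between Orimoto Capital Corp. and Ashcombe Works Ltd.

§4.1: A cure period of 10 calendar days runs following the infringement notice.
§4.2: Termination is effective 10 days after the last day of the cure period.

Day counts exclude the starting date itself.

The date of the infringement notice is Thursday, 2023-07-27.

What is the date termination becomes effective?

Adding 10 calendar days to 2023-07-27 gives 2023-08-06, which is the last day of the cure period.
The date termination becomes effective: 2023-08-06 + 10 days = 2023-08-16.

2023-08-16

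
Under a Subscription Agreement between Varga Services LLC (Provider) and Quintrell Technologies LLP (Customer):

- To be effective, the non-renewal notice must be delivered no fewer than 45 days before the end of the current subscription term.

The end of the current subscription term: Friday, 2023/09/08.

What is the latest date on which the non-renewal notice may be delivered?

Counting back 45 calendar days from 2023/09/08 gives 2023/07/25.

2023/07/25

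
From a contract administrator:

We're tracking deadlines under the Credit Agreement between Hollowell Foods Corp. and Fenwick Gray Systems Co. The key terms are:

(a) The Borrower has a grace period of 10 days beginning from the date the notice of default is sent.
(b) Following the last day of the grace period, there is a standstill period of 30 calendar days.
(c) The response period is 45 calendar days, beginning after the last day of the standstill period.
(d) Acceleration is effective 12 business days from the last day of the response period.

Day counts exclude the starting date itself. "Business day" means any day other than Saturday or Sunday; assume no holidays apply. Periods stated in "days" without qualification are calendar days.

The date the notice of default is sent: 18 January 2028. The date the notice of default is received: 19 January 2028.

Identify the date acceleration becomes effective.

The last day of the grace period: 18 January 2028 + 10 days = 28 January 2028.
The last day of the standstill period: 28 January 2028 + 30 days = 27 February 2028.
The last day of the response period: 27 February 2028 + 45 days = 12 April 2028.
The date acceleration becomes effective: counting 12 business days from Wednesday, 12 April 2028 (Apr 13, Apr 14, Apr 17, Apr 18, …, Apr 26, Apr 27, Apr 28, skipping weekends) reaches Friday, 28 April 2028.

28 April 2028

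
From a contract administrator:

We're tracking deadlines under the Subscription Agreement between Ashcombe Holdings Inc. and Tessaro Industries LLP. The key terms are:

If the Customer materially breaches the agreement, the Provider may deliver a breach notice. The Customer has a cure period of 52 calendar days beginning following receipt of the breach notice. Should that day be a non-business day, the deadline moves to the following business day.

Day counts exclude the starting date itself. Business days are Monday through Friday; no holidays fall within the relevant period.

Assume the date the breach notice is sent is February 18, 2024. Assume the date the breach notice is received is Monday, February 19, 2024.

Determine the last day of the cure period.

Adding 52 calendar days to February 19, 2024 gives April 11, 2024, which is the last day of the cure period. April 11, 2024 is a Thursday, so no roll-forward applies.

April 11, 2024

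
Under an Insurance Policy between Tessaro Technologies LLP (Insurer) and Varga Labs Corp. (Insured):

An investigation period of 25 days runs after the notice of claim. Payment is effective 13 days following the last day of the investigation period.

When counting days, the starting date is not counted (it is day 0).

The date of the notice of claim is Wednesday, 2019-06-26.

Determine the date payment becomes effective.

The last day of the investigation period: 2019-06-26 + 25 days = 2019-07-21.
The date payment becomes effective: 2019-07-21 + 13 days = 2019-08-03.

2019-08-03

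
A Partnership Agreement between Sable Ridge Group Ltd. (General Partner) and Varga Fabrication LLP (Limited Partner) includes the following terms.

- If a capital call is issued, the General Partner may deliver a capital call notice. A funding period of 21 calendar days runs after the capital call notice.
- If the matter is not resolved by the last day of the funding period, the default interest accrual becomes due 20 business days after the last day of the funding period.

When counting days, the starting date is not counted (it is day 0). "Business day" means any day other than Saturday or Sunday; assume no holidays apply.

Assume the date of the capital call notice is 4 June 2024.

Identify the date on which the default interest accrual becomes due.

23 July 2024

The last day of the funding period: 21 calendar days after 4 June 2024 is 25 June 2024.
The date on which the default interest accrual becomes due: counting 20 business days from Tuesday, 25 June 2024 (Jun 26, Jun 27, Jun 28, Jul 1, …, Jul 19, Jul 22, Jul 23, skipping weekends) reaches Tuesday, 23 July 2024.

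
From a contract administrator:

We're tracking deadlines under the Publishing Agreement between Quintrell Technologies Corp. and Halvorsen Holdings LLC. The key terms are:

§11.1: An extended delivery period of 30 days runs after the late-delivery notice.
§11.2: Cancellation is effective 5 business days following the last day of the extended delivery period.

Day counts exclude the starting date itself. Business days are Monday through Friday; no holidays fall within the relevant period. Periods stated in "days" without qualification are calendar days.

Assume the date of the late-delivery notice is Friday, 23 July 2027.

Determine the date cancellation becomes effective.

27 August 2027

The last day of the extended delivery period: 23 July 2027 + 30 days = 22 August 2027.
The date cancellation becomes effective: counting 5 business days from Sunday, 22 August 2027 (Aug 23, Aug 24, Aug 25, Aug 26, Aug 27, skipping weekends) reaches Friday, 27 August 2027.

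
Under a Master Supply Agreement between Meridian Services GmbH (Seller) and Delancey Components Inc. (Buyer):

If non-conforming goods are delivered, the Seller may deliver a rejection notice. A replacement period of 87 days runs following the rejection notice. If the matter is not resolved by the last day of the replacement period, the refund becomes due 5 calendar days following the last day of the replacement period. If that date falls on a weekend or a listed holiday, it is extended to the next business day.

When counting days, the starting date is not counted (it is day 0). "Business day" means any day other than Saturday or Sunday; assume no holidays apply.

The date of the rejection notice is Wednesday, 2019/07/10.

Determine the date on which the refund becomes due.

2019/10/10

The last day of the replacement period: 87 calendar days after 2019/07/10 is 2019/10/05.
Adding 5 calendar days to 2019/10/05 gives 2019/10/10, which is the date on which the refund becomes due. 2019/10/10 is a Thursday, so no roll-forward applies.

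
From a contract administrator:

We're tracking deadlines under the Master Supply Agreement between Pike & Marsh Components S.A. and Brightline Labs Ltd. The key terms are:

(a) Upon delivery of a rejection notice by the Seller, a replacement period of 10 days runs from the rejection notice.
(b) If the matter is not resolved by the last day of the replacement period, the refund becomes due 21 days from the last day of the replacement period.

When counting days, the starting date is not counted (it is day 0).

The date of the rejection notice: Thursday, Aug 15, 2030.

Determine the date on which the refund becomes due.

Adding 10 calendar days to Aug 15, 2030 gives Aug 25, 2030, which is the last day of the replacement period.
The date on which the refund becomes due: 21 calendar days after Aug 25, 2030 is Sep 15, 2030.

Sep 15, 2030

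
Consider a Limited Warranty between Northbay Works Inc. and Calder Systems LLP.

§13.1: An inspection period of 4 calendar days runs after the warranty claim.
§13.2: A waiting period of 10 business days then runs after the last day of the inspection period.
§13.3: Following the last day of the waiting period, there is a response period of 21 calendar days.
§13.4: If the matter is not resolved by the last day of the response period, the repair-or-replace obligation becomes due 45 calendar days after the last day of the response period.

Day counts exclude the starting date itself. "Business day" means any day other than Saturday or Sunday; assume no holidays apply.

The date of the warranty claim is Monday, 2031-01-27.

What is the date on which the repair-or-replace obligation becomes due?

2031-04-21

The last day of the inspection period: 4 calendar days after 2031-01-27 is 2031-01-31.
The last day of the waiting period: counting 10 business days from Friday, 2031-01-31 (Feb 3, Feb 4, Feb 5, Feb 6, Feb 7, Feb 10, Feb 11, Feb 12, Feb 13, Feb 14, skipping weekends) reaches Friday, 2031-02-14.
The last day of the response period: 21 calendar days after 2031-02-14 is 2031-03-07.
The date on which the repair-or-replace obligation becomes due: 45 calendar days after 2031-03-07 is 2031-04-21.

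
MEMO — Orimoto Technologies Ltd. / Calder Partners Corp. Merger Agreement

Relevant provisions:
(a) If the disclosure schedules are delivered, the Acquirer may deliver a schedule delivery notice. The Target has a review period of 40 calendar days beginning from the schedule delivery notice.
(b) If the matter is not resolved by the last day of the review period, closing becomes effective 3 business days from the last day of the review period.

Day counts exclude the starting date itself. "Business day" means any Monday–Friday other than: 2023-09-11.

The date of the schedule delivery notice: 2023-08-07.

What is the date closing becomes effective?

Adding 40 calendar days to 2023-08-07 gives 2023-09-16, which is the last day of the review period.
From Saturday, 2023-09-16, 3 business days (Sep 18, Sep 19, Sep 20, skipping weekends) brings us to Wednesday, 2023-09-20, which is the date closing becomes effective.

2023-09-20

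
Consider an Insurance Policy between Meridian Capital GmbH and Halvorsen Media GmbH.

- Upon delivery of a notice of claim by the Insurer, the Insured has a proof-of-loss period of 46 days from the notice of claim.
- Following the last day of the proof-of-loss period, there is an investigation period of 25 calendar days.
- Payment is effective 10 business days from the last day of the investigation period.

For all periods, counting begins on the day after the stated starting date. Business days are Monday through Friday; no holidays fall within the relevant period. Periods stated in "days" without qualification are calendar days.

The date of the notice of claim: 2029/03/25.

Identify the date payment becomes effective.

2029/06/18

The last day of the proof-of-loss period: 2029/03/25 + 46 days = 2029/05/10.
The last day of the investigation period: 2029/05/10 + 25 days = 2029/06/04.
From Monday, 2029/06/04, 10 business days (Jun 5, Jun 6, Jun 7, Jun 8, Jun 11, Jun 12, Jun 13, Jun 14, Jun 15, Jun 18, skipping weekends) brings us to Monday, 2029/06/18, which is the date payment becomes effective.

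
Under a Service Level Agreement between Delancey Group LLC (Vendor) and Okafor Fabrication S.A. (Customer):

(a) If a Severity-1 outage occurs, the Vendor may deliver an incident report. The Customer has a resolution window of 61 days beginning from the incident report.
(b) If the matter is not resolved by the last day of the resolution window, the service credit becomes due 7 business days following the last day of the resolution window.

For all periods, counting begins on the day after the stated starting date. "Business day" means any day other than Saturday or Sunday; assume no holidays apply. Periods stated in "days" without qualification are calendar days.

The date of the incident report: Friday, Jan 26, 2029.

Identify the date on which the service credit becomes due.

Adding 61 calendar days to Jan 26, 2029 gives Mar 28, 2029, which is the last day of the resolution window.
The date on which the service credit becomes due: 7 business days after Wednesday, Mar 28, 2029, skipping weekends — Mar 29, Mar 30, Apr 2, Apr 3, Apr 4, Apr 5, Apr 6 — lands on Friday, Apr 6, 2029.

Apr 6, 2029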